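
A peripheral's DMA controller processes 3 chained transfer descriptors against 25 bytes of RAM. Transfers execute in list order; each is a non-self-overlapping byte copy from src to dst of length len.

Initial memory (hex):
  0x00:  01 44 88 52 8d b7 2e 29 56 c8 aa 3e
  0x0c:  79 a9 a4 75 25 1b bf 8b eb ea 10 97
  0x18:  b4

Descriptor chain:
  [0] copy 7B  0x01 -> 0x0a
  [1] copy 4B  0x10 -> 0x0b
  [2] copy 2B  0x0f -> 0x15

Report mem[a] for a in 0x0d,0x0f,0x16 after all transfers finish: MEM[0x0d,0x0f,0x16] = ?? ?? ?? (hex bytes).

D0: mem[0x0a..0x10] <- [44 88 52 8d b7 2e 29]
D1: mem[0x0b..0x0e] <- [29 1b bf 8b]
D2: mem[0x15..0x16] <- [2e 29]
query mem[0x0d]=0xbf, mem[0x0f]=0x2e, mem[0x16]=0x29

MEM[0x0d,0x0f,0x16] = bf 2e 29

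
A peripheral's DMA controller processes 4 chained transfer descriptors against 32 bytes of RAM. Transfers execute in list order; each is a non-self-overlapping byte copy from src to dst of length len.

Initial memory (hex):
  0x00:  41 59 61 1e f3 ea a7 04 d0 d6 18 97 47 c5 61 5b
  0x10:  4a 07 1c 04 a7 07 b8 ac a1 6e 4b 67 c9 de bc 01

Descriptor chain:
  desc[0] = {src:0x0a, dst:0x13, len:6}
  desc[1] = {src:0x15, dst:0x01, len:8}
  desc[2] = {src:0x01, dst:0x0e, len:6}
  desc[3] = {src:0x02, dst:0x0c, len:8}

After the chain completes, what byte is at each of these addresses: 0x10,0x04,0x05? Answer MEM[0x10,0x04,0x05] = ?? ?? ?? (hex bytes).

[0] 0x0a->0x13 len=6 : 18 97 47 c5 61 5b
[1] 0x15->0x01 len=8 : 47 c5 61 5b 6e 4b 67 c9
[2] 0x01->0x0e len=6 : 47 c5 61 5b 6e 4b
[3] 0x02->0x0c len=8 : c5 61 5b 6e 4b 67 c9 d6
query mem[0x10]=0x4b, mem[0x04]=0x5b, mem[0x05]=0x6e

MEM[0x10,0x04,0x05] = 4b 5b 6e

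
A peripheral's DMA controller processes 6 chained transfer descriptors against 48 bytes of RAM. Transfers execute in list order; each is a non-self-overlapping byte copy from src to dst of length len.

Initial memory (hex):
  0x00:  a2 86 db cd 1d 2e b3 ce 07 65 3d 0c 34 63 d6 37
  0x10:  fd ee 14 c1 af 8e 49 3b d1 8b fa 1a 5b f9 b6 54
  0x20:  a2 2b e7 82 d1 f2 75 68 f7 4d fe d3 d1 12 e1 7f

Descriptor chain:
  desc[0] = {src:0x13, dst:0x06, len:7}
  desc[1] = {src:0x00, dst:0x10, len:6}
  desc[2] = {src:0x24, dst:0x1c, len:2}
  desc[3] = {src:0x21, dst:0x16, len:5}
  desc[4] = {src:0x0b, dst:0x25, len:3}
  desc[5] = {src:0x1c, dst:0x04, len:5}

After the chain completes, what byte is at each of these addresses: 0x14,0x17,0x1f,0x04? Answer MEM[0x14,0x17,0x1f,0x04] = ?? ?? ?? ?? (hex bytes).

MEM[0x14,0x17,0x1f,0x04] = 1d e7 54 d1

#0 dst[0x06+7] := {0xc1,0xaf,0x8e,0x49,0x3b,0xd1,0x8b}
#1 dst[0x10+6] := {0xa2,0x86,0xdb,0xcd,0x1d,0x2e}
#2 dst[0x1c+2] := {0xd1,0xf2}
#3 dst[0x16+5] := {0x2b,0xe7,0x82,0xd1,0xf2}
#4 dst[0x25+3] := {0xd1,0x8b,0x63}
#5 dst[0x04+5] := {0xd1,0xf2,0xb6,0x54,0xa2}
query mem[0x14]=0x1d, mem[0x17]=0xe7, mem[0x1f]=0x54, mem[0x04]=0xd1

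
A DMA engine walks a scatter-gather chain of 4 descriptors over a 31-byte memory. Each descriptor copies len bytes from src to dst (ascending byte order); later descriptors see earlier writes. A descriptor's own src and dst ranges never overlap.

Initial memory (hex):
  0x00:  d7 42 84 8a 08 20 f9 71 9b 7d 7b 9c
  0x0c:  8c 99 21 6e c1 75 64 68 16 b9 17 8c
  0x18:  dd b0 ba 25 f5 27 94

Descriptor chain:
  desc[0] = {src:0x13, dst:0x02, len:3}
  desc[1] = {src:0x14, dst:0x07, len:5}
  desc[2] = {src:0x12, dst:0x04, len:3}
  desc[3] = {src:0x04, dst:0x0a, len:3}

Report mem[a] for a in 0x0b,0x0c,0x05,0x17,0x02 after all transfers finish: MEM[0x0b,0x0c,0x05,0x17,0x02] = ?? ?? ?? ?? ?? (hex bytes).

MEM[0x0b,0x0c,0x05,0x17,0x02] = 68 16 68 8c 68

D0: mem[0x02..0x04] <- [68 16 b9]
D1: mem[0x07..0x0b] <- [16 b9 17 8c dd]
D2: mem[0x04..0x06] <- [64 68 16]
D3: mem[0x0a..0x0c] <- [64 68 16]
query mem[0x0b]=0x68, mem[0x0c]=0x16, mem[0x05]=0x68, mem[0x17]=0x8c, mem[0x02]=0x68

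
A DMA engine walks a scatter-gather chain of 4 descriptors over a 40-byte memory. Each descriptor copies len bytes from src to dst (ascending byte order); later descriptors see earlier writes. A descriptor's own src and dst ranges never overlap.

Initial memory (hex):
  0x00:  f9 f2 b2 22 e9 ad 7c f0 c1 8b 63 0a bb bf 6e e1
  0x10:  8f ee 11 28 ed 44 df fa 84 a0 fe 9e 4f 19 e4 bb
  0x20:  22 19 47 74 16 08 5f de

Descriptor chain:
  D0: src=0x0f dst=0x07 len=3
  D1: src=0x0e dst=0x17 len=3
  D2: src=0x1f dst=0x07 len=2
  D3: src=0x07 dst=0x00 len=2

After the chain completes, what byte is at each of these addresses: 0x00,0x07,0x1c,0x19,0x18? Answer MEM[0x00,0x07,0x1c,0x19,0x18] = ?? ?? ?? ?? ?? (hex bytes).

[0] 0x0f->0x07 len=3 : e1 8f ee
[1] 0x0e->0x17 len=3 : 6e e1 8f
[2] 0x1f->0x07 len=2 : bb 22
[3] 0x07->0x00 len=2 : bb 22
query mem[0x00]=0xbb, mem[0x07]=0xbb, mem[0x1c]=0x4f, mem[0x19]=0x8f, mem[0x18]=0xe1

MEM[0x00,0x07,0x1c,0x19,0x18] = bb bb 4f 8f e1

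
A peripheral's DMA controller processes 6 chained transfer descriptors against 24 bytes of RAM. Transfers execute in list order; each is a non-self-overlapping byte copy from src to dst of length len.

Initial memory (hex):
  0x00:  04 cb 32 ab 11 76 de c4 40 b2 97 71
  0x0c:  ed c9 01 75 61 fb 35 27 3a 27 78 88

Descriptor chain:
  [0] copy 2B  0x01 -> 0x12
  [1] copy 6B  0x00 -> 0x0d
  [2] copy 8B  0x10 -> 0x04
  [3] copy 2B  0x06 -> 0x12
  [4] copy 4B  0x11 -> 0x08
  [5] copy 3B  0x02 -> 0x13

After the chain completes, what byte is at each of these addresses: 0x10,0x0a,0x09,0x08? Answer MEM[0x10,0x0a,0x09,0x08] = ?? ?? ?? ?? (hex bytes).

MEM[0x10,0x0a,0x09,0x08] = ab 32 76 11

D0: mem[0x12..0x13] <- [cb 32]
D1: mem[0x0d..0x12] <- [04 cb 32 ab 11 76]
D2: mem[0x04..0x0b] <- [ab 11 76 32 3a 27 78 88]
D3: mem[0x12..0x13] <- [76 32]
D4: mem[0x08..0x0b] <- [11 76 32 3a]
D5: mem[0x13..0x15] <- [32 ab ab]
query mem[0x10]=0xab, mem[0x0a]=0x32, mem[0x09]=0x76, mem[0x08]=0x11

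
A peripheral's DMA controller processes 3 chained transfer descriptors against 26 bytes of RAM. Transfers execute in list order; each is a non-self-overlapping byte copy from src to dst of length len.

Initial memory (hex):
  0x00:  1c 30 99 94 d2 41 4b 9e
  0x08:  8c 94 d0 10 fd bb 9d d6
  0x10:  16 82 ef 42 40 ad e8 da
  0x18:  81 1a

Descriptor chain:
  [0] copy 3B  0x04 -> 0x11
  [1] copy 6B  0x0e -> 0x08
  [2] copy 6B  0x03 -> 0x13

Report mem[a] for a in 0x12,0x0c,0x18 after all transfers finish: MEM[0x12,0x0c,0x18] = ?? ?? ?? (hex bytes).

MEM[0x12,0x0c,0x18] = 41 41 9d

D0: mem[0x11..0x13] <- [d2 41 4b]
D1: mem[0x08..0x0d] <- [9d d6 16 d2 41 4b]
D2: mem[0x13..0x18] <- [94 d2 41 4b 9e 9d]
query mem[0x12]=0x41, mem[0x0c]=0x41, mem[0x18]=0x9d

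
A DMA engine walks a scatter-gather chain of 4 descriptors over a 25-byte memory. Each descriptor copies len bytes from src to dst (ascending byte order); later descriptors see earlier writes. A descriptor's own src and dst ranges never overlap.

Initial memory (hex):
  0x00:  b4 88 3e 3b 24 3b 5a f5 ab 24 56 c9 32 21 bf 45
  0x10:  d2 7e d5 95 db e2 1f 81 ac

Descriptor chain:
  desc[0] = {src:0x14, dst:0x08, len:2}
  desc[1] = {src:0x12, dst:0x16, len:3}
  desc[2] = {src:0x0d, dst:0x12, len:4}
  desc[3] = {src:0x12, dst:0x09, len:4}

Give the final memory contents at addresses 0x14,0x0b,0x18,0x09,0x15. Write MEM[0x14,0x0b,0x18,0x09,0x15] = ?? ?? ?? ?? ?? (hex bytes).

MEM[0x14,0x0b,0x18,0x09,0x15] = 45 45 db 21 d2

  after D0: wrote 2B at 0x08 = dbe2
  after D1: wrote 3B at 0x16 = d595db
  after D2: wrote 4B at 0x12 = 21bf45d2
  after D3: wrote 4B at 0x09 = 21bf45d2
query mem[0x14]=0x45, mem[0x0b]=0x45, mem[0x18]=0xdb, mem[0x09]=0x21, mem[0x15]=0xd2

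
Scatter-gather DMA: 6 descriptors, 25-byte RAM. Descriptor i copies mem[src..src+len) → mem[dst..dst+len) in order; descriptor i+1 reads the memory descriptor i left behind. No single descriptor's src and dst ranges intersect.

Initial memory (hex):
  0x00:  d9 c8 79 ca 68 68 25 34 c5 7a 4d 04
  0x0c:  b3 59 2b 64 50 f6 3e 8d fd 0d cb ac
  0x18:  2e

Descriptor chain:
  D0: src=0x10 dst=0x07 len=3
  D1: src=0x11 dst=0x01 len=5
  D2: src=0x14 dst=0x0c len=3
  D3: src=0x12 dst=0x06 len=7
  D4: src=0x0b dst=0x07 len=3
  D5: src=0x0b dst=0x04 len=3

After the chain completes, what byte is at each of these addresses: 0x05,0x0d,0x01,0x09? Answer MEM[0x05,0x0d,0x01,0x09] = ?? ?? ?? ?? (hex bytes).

#0 dst[0x07+3] := {0x50,0xf6,0x3e}
#1 dst[0x01+5] := {0xf6,0x3e,0x8d,0xfd,0x0d}
#2 dst[0x0c+3] := {0xfd,0x0d,0xcb}
#3 dst[0x06+7] := {0x3e,0x8d,0xfd,0x0d,0xcb,0xac,0x2e}
#4 dst[0x07+3] := {0xac,0x2e,0x0d}
#5 dst[0x04+3] := {0xac,0x2e,0x0d}
query mem[0x05]=0x2e, mem[0x0d]=0x0d, mem[0x01]=0xf6, mem[0x09]=0x0d

MEM[0x05,0x0d,0x01,0x09] = 2e 0d f6 0d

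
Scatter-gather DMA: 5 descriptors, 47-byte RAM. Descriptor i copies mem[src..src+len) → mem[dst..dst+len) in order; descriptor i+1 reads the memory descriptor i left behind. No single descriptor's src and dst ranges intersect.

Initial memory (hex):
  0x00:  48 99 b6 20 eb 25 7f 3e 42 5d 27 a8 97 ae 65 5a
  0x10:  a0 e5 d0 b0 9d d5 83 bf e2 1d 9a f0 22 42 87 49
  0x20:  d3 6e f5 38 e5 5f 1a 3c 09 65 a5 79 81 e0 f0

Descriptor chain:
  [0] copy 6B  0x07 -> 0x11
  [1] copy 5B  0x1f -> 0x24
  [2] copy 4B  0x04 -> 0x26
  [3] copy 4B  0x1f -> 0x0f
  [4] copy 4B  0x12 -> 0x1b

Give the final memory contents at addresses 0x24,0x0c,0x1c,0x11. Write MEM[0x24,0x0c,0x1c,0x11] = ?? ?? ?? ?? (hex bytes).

  after D0: wrote 6B at 0x11 = 3e425d27a897
  after D1: wrote 5B at 0x24 = 49d36ef538
  after D2: wrote 4B at 0x26 = eb257f3e
  after D3: wrote 4B at 0x0f = 49d36ef5
  after D4: wrote 4B at 0x1b = f55d27a8
query mem[0x24]=0x49, mem[0x0c]=0x97, mem[0x1c]=0x5d, mem[0x11]=0x6e

MEM[0x24,0x0c,0x1c,0x11] = 49 97 5d 6e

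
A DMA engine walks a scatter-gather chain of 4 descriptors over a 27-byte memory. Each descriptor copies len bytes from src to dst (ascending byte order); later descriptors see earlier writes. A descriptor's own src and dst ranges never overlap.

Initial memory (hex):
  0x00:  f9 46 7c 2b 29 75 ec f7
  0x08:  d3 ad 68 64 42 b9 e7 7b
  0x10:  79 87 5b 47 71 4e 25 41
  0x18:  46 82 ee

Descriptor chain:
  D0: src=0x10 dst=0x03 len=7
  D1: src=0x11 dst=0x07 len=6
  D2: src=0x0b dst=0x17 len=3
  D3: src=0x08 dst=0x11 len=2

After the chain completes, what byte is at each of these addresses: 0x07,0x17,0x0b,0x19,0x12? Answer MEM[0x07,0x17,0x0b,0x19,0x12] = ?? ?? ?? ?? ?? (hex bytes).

  after D0: wrote 7B at 0x03 = 79875b47714e25
  after D1: wrote 6B at 0x07 = 875b47714e25
  after D2: wrote 3B at 0x17 = 4e25b9
  after D3: wrote 2B at 0x11 = 5b47
query mem[0x07]=0x87, mem[0x17]=0x4e, mem[0x0b]=0x4e, mem[0x19]=0xb9, mem[0x12]=0x47

MEM[0x07,0x17,0x0b,0x19,0x12] = 87 4e 4e b9 47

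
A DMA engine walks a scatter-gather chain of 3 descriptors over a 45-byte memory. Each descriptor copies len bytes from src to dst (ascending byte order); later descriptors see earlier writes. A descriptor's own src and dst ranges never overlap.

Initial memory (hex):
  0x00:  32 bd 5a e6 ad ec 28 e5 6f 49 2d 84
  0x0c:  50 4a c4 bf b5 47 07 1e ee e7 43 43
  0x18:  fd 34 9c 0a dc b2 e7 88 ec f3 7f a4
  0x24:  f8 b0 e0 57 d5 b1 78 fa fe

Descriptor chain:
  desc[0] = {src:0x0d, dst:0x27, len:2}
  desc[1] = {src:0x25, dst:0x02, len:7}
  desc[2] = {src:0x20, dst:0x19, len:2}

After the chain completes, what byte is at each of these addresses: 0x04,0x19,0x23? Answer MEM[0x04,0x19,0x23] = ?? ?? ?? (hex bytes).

D0: mem[0x27..0x28] <- [4a c4]
D1: mem[0x02..0x08] <- [b0 e0 4a c4 b1 78 fa]
D2: mem[0x19..0x1a] <- [ec f3]
query mem[0x04]=0x4a, mem[0x19]=0xec, mem[0x23]=0xa4

MEM[0x04,0x19,0x23] = 4a ec a4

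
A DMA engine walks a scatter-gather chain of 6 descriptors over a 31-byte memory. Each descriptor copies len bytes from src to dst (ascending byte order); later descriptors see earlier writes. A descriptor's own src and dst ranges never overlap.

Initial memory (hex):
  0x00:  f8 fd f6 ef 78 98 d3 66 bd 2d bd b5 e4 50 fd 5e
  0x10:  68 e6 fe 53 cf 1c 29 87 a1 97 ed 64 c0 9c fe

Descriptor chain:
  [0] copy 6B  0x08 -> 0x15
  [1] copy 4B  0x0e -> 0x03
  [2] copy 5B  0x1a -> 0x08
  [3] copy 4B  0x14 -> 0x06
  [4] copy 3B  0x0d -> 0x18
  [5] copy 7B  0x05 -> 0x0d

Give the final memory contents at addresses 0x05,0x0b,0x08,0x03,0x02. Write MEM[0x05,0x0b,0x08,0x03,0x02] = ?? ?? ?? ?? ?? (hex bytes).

MEM[0x05,0x0b,0x08,0x03,0x02] = 68 9c 2d fd f6

  after D0: wrote 6B at 0x15 = bd2dbdb5e450
  after D1: wrote 4B at 0x03 = fd5e68e6
  after D2: wrote 5B at 0x08 = 5064c09cfe
  after D3: wrote 4B at 0x06 = cfbd2dbd
  after D4: wrote 3B at 0x18 = 50fd5e
  after D5: wrote 7B at 0x0d = 68cfbd2dbdc09c
query mem[0x05]=0x68, mem[0x0b]=0x9c, mem[0x08]=0x2d, mem[0x03]=0xfd, mem[0x02]=0xf6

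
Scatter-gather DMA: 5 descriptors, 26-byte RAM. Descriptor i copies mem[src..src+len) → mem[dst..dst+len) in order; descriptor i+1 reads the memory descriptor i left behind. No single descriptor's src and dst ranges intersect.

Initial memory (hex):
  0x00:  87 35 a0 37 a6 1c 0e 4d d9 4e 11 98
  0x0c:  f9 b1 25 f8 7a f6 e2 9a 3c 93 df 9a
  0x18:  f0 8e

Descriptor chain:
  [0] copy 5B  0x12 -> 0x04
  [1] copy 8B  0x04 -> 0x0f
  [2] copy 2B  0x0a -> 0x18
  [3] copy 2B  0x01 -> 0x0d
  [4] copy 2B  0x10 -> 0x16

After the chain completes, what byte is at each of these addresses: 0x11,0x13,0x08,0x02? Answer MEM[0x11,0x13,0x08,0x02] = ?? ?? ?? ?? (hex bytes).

MEM[0x11,0x13,0x08,0x02] = 3c df df a0

#0 dst[0x04+5] := {0xe2,0x9a,0x3c,0x93,0xdf}
#1 dst[0x0f+8] := {0xe2,0x9a,0x3c,0x93,0xdf,0x4e,0x11,0x98}
#2 dst[0x18+2] := {0x11,0x98}
#3 dst[0x0d+2] := {0x35,0xa0}
#4 dst[0x16+2] := {0x9a,0x3c}
query mem[0x11]=0x3c, mem[0x13]=0xdf, mem[0x08]=0xdf, mem[0x02]=0xa0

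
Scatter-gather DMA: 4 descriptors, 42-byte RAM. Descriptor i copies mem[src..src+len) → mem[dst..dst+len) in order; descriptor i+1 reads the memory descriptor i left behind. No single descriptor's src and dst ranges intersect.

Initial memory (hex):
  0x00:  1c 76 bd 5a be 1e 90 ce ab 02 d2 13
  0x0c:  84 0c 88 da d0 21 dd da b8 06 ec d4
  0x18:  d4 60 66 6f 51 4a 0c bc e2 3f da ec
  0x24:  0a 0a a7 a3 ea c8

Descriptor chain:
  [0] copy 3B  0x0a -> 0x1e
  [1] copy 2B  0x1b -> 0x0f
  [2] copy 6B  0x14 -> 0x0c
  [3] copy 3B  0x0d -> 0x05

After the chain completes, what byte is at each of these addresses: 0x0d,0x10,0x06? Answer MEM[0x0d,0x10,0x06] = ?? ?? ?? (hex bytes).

#0 dst[0x1e+3] := {0xd2,0x13,0x84}
#1 dst[0x0f+2] := {0x6f,0x51}
#2 dst[0x0c+6] := {0xb8,0x06,0xec,0xd4,0xd4,0x60}
#3 dst[0x05+3] := {0x06,0xec,0xd4}
query mem[0x0d]=0x06, mem[0x10]=0xd4, mem[0x06]=0xec

MEM[0x0d,0x10,0x06] = 06 d4 ec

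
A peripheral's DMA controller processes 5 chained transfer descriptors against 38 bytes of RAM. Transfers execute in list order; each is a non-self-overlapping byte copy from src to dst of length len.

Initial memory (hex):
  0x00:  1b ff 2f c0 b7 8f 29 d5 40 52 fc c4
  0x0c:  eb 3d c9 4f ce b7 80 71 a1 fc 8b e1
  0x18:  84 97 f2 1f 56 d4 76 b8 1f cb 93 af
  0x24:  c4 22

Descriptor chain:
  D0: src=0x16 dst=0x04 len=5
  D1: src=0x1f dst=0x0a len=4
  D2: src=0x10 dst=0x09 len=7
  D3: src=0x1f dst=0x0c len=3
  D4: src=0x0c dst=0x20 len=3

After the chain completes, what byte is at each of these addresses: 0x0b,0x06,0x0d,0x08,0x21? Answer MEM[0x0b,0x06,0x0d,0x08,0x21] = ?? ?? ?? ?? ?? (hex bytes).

D0: mem[0x04..0x08] <- [8b e1 84 97 f2]
D1: mem[0x0a..0x0d] <- [b8 1f cb 93]
D2: mem[0x09..0x0f] <- [ce b7 80 71 a1 fc 8b]
D3: mem[0x0c..0x0e] <- [b8 1f cb]
D4: mem[0x20..0x22] <- [b8 1f cb]
query mem[0x0b]=0x80, mem[0x06]=0x84, mem[0x0d]=0x1f, mem[0x08]=0xf2, mem[0x21]=0x1f

MEM[0x0b,0x06,0x0d,0x08,0x21] = 80 84 1f f2 1f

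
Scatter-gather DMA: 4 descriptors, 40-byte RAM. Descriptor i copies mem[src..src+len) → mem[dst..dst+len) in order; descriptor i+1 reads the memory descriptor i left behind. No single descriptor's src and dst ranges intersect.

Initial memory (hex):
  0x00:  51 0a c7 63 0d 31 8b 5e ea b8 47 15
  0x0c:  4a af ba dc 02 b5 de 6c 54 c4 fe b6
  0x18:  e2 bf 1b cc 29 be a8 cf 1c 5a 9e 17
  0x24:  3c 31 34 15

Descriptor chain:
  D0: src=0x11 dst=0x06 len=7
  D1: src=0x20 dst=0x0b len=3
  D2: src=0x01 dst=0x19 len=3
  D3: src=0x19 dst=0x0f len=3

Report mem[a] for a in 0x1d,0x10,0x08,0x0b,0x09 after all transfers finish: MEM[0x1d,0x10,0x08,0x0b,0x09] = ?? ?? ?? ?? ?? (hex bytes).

MEM[0x1d,0x10,0x08,0x0b,0x09] = be c7 6c 1c 54

D0: mem[0x06..0x0c] <- [b5 de 6c 54 c4 fe b6]
D1: mem[0x0b..0x0d] <- [1c 5a 9e]
D2: mem[0x19..0x1b] <- [0a c7 63]
D3: mem[0x0f..0x11] <- [0a c7 63]
query mem[0x1d]=0xbe, mem[0x10]=0xc7, mem[0x08]=0x6c, mem[0x0b]=0x1c, mem[0x09]=0x54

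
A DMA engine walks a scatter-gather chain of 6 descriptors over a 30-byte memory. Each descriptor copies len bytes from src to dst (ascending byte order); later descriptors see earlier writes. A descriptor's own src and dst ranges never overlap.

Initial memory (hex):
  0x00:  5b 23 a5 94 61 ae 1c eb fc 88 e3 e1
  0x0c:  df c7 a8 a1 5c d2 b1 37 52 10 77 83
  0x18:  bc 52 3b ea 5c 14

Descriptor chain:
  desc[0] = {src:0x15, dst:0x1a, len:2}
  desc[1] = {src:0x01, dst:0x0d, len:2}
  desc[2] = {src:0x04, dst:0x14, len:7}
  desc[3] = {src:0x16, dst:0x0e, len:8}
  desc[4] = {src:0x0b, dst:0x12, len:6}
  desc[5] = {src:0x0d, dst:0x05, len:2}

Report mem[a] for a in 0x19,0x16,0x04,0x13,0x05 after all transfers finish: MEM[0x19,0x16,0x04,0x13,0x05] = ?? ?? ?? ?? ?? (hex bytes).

MEM[0x19,0x16,0x04,0x13,0x05] = 88 eb 61 df 23

D0: mem[0x1a..0x1b] <- [10 77]
D1: mem[0x0d..0x0e] <- [23 a5]
D2: mem[0x14..0x1a] <- [61 ae 1c eb fc 88 e3]
D3: mem[0x0e..0x15] <- [1c eb fc 88 e3 77 5c 14]
D4: mem[0x12..0x17] <- [e1 df 23 1c eb fc]
D5: mem[0x05..0x06] <- [23 1c]
query mem[0x19]=0x88, mem[0x16]=0xeb, mem[0x04]=0x61, mem[0x13]=0xdf, mem[0x05]=0x23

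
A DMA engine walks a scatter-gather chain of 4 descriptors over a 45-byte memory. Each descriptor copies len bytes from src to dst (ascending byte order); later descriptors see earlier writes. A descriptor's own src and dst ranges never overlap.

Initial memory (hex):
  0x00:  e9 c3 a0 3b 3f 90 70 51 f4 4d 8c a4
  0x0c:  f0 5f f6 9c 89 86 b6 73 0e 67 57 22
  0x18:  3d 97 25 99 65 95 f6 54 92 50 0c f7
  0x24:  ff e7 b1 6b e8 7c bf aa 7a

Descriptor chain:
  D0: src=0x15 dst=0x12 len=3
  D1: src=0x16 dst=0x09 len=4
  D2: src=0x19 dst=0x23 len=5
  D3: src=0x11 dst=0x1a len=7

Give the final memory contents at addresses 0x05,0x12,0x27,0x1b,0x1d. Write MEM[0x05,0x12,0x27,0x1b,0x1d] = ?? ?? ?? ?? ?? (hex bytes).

  after D0: wrote 3B at 0x12 = 675722
  after D1: wrote 4B at 0x09 = 57223d97
  after D2: wrote 5B at 0x23 = 9725996595
  after D3: wrote 7B at 0x1a = 86675722675722
query mem[0x05]=0x90, mem[0x12]=0x67, mem[0x27]=0x95, mem[0x1b]=0x67, mem[0x1d]=0x22

MEM[0x05,0x12,0x27,0x1b,0x1d] = 90 67 95 67 22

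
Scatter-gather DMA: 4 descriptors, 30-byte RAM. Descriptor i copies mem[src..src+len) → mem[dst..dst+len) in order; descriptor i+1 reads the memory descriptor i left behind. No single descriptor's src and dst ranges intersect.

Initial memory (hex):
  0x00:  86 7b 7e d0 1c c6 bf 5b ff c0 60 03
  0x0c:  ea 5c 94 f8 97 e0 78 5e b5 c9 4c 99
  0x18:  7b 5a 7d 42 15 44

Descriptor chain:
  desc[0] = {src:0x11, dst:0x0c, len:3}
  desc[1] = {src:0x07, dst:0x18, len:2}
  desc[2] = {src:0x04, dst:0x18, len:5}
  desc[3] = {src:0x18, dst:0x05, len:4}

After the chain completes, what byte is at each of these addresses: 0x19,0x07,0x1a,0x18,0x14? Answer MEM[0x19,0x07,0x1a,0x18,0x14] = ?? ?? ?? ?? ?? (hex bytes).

#0 dst[0x0c+3] := {0xe0,0x78,0x5e}
#1 dst[0x18+2] := {0x5b,0xff}
#2 dst[0x18+5] := {0x1c,0xc6,0xbf,0x5b,0xff}
#3 dst[0x05+4] := {0x1c,0xc6,0xbf,0x5b}
query mem[0x19]=0xc6, mem[0x07]=0xbf, mem[0x1a]=0xbf, mem[0x18]=0x1c, mem[0x14]=0xb5

MEM[0x19,0x07,0x1a,0x18,0x14] = c6 bf bf 1c b5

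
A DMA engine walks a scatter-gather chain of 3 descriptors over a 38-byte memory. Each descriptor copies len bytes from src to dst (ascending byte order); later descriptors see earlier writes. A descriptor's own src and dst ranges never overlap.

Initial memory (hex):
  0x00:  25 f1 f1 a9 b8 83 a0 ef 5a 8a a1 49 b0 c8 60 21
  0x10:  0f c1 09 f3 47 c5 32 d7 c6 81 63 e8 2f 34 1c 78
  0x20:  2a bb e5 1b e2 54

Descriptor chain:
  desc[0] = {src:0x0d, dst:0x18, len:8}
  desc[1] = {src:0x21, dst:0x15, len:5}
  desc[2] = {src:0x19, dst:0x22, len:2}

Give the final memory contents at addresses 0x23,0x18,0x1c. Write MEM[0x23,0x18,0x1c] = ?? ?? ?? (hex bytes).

  after D0: wrote 8B at 0x18 = c860210fc109f347
  after D1: wrote 5B at 0x15 = bbe51be254
  after D2: wrote 2B at 0x22 = 5421
query mem[0x23]=0x21, mem[0x18]=0xe2, mem[0x1c]=0xc1

MEM[0x23,0x18,0x1c] = 21 e2 c1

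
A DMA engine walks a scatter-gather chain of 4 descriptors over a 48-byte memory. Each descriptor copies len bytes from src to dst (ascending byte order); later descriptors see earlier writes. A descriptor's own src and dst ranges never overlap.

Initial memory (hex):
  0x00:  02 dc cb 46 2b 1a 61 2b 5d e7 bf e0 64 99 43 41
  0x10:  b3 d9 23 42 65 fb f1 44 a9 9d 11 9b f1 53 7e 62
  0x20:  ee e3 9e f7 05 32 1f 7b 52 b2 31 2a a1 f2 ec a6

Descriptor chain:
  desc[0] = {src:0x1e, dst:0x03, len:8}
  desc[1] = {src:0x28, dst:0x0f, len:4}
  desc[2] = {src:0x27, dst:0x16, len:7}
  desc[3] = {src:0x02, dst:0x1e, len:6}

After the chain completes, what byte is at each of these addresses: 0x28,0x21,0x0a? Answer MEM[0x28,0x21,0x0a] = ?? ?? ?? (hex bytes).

[0] 0x1e->0x03 len=8 : 7e 62 ee e3 9e f7 05 32
[1] 0x28->0x0f len=4 : 52 b2 31 2a
[2] 0x27->0x16 len=7 : 7b 52 b2 31 2a a1 f2
[3] 0x02->0x1e len=6 : cb 7e 62 ee e3 9e
query mem[0x28]=0x52, mem[0x21]=0xee, mem[0x0a]=0x32

MEM[0x28,0x21,0x0a] = 52 ee 32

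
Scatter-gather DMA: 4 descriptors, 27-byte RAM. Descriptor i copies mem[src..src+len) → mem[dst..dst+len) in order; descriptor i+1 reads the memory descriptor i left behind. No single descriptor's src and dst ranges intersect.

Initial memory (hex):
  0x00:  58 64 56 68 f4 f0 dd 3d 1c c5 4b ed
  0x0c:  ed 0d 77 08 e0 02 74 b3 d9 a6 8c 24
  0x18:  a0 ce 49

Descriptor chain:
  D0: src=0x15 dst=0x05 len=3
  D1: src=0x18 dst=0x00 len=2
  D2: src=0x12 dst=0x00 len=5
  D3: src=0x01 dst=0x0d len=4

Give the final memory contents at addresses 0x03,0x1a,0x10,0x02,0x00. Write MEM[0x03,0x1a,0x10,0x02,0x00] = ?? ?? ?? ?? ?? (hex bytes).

MEM[0x03,0x1a,0x10,0x02,0x00] = a6 49 8c d9 74

[0] 0x15->0x05 len=3 : a6 8c 24
[1] 0x18->0x00 len=2 : a0 ce
[2] 0x12->0x00 len=5 : 74 b3 d9 a6 8c
[3] 0x01->0x0d len=4 : b3 d9 a6 8c
query mem[0x03]=0xa6, mem[0x1a]=0x49, mem[0x10]=0x8c, mem[0x02]=0xd9, mem[0x00]=0x74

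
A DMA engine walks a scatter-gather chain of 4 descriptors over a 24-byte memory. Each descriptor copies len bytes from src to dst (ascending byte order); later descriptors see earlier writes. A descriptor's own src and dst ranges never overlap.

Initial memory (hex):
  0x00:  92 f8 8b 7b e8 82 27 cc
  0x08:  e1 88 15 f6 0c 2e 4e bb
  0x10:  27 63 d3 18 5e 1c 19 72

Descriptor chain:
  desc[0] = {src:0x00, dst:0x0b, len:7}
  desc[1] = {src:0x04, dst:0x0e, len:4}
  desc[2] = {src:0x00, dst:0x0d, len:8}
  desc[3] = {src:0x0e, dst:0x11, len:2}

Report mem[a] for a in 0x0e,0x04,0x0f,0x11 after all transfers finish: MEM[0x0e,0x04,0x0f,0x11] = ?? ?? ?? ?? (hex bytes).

#0 dst[0x0b+7] := {0x92,0xf8,0x8b,0x7b,0xe8,0x82,0x27}
#1 dst[0x0e+4] := {0xe8,0x82,0x27,0xcc}
#2 dst[0x0d+8] := {0x92,0xf8,0x8b,0x7b,0xe8,0x82,0x27,0xcc}
#3 dst[0x11+2] := {0xf8,0x8b}
query mem[0x0e]=0xf8, mem[0x04]=0xe8, mem[0x0f]=0x8b, mem[0x11]=0xf8

MEM[0x0e,0x04,0x0f,0x11] = f8 e8 8b f8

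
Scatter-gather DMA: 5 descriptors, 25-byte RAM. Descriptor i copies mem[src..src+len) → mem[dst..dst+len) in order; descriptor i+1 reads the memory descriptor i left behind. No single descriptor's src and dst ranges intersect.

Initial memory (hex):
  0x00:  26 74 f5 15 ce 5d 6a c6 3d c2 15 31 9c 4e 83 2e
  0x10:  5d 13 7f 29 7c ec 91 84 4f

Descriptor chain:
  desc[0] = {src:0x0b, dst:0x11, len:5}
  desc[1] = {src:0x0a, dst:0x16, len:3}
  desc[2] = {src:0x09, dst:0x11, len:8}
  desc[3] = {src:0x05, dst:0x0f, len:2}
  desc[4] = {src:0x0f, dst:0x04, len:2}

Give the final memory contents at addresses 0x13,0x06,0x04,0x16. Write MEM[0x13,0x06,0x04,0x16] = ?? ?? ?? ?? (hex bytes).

D0: mem[0x11..0x15] <- [31 9c 4e 83 2e]
D1: mem[0x16..0x18] <- [15 31 9c]
D2: mem[0x11..0x18] <- [c2 15 31 9c 4e 83 2e 5d]
D3: mem[0x0f..0x10] <- [5d 6a]
D4: mem[0x04..0x05] <- [5d 6a]
query mem[0x13]=0x31, mem[0x06]=0x6a, mem[0x04]=0x5d, mem[0x16]=0x83

MEM[0x13,0x06,0x04,0x16] = 31 6a 5d 83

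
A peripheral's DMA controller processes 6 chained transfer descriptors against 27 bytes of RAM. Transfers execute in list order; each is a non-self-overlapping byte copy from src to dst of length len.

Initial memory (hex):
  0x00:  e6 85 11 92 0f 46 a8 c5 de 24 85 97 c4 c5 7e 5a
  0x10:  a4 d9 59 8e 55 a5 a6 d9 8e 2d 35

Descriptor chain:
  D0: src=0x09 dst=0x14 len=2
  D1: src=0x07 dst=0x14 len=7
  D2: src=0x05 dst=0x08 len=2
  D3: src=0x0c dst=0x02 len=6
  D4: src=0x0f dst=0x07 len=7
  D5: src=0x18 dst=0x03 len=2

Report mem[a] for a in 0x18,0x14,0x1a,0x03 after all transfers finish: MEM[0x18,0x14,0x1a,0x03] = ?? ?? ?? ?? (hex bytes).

[0] 0x09->0x14 len=2 : 24 85
[1] 0x07->0x14 len=7 : c5 de 24 85 97 c4 c5
[2] 0x05->0x08 len=2 : 46 a8
[3] 0x0c->0x02 len=6 : c4 c5 7e 5a a4 d9
[4] 0x0f->0x07 len=7 : 5a a4 d9 59 8e c5 de
[5] 0x18->0x03 len=2 : 97 c4
query mem[0x18]=0x97, mem[0x14]=0xc5, mem[0x1a]=0xc5, mem[0x03]=0x97

MEM[0x18,0x14,0x1a,0x03] = 97 c5 c5 97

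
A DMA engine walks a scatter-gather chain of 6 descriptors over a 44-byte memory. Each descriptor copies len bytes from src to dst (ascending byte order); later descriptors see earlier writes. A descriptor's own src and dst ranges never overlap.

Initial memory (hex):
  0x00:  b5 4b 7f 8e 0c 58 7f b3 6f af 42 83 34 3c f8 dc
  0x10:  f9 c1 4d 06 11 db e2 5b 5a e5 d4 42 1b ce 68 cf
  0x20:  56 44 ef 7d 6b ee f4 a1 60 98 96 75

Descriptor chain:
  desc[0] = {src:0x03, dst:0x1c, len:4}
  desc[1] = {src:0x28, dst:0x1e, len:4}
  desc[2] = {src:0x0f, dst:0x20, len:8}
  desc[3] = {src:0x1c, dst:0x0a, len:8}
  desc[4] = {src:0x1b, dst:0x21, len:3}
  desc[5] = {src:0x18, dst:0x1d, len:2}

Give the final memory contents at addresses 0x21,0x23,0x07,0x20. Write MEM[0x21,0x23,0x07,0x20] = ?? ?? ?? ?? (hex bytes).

MEM[0x21,0x23,0x07,0x20] = 42 0c b3 dc

[0] 0x03->0x1c len=4 : 8e 0c 58 7f
[1] 0x28->0x1e len=4 : 60 98 96 75
[2] 0x0f->0x20 len=8 : dc f9 c1 4d 06 11 db e2
[3] 0x1c->0x0a len=8 : 8e 0c 60 98 dc f9 c1 4d
[4] 0x1b->0x21 len=3 : 42 8e 0c
[5] 0x18->0x1d len=2 : 5a e5
query mem[0x21]=0x42, mem[0x23]=0x0c, mem[0x07]=0xb3, mem[0x20]=0xdc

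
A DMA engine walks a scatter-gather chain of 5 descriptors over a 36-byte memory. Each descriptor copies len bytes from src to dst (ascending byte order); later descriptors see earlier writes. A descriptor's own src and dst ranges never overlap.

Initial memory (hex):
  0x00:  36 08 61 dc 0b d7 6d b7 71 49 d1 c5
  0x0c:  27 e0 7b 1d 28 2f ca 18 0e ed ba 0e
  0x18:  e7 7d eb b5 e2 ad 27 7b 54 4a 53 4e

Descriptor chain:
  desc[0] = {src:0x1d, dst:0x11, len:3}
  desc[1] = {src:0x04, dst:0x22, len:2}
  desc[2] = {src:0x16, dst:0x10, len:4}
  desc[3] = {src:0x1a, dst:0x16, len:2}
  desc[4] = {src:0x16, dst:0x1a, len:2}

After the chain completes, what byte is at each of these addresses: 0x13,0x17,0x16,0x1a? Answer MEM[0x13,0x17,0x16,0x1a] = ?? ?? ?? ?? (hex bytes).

MEM[0x13,0x17,0x16,0x1a] = 7d b5 eb eb

[0] 0x1d->0x11 len=3 : ad 27 7b
[1] 0x04->0x22 len=2 : 0b d7
[2] 0x16->0x10 len=4 : ba 0e e7 7d
[3] 0x1a->0x16 len=2 : eb b5
[4] 0x16->0x1a len=2 : eb b5
query mem[0x13]=0x7d, mem[0x17]=0xb5, mem[0x16]=0xeb, mem[0x1a]=0xeb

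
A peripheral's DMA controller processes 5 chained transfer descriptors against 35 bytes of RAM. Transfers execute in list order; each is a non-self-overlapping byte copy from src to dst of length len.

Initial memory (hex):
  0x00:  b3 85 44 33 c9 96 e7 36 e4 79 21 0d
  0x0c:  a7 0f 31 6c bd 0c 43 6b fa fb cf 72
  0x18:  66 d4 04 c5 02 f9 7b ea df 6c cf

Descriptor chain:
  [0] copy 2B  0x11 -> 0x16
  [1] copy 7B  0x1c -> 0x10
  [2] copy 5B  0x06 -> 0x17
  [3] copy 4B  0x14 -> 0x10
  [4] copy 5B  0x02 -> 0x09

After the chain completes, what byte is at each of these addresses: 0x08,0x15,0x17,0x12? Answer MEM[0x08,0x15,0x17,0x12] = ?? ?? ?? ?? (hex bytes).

MEM[0x08,0x15,0x17,0x12] = e4 6c e7 cf

D0: mem[0x16..0x17] <- [0c 43]
D1: mem[0x10..0x16] <- [02 f9 7b ea df 6c cf]
D2: mem[0x17..0x1b] <- [e7 36 e4 79 21]
D3: mem[0x10..0x13] <- [df 6c cf e7]
D4: mem[0x09..0x0d] <- [44 33 c9 96 e7]
query mem[0x08]=0xe4, mem[0x15]=0x6c, mem[0x17]=0xe7, mem[0x12]=0xcf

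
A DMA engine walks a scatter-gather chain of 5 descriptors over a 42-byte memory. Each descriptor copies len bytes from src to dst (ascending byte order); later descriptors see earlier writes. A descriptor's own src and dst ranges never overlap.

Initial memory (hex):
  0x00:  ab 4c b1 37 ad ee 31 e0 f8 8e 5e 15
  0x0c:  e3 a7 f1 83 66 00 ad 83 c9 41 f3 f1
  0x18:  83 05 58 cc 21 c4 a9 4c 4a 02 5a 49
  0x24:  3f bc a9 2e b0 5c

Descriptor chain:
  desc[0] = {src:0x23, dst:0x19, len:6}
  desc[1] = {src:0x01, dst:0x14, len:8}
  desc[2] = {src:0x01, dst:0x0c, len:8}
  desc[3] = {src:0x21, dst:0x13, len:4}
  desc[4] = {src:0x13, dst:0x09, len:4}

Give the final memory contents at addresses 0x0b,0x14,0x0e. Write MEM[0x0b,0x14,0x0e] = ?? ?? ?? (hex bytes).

MEM[0x0b,0x14,0x0e] = 49 5a 37

D0: mem[0x19..0x1e] <- [49 3f bc a9 2e b0]
D1: mem[0x14..0x1b] <- [4c b1 37 ad ee 31 e0 f8]
D2: mem[0x0c..0x13] <- [4c b1 37 ad ee 31 e0 f8]
D3: mem[0x13..0x16] <- [02 5a 49 3f]
D4: mem[0x09..0x0c] <- [02 5a 49 3f]
query mem[0x0b]=0x49, mem[0x14]=0x5a, mem[0x0e]=0x37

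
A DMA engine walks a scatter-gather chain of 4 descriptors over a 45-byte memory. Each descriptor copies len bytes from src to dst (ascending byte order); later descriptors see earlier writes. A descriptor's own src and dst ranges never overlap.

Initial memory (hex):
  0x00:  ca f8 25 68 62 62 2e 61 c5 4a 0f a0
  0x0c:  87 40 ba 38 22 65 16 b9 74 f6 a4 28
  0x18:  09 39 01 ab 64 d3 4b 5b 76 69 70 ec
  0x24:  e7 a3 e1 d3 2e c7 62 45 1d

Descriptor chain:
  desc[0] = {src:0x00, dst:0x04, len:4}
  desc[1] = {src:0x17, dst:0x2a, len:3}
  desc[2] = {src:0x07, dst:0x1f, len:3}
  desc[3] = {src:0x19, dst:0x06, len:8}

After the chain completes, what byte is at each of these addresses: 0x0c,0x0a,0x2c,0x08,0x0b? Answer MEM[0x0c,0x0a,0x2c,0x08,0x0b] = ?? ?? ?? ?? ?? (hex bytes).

  after D0: wrote 4B at 0x04 = caf82568
  after D1: wrote 3B at 0x2a = 280939
  after D2: wrote 3B at 0x1f = 68c54a
  after D3: wrote 8B at 0x06 = 3901ab64d34b68c5
query mem[0x0c]=0x68, mem[0x0a]=0xd3, mem[0x2c]=0x39, mem[0x08]=0xab, mem[0x0b]=0x4b

MEM[0x0c,0x0a,0x2c,0x08,0x0b] = 68 d3 39 ab 4b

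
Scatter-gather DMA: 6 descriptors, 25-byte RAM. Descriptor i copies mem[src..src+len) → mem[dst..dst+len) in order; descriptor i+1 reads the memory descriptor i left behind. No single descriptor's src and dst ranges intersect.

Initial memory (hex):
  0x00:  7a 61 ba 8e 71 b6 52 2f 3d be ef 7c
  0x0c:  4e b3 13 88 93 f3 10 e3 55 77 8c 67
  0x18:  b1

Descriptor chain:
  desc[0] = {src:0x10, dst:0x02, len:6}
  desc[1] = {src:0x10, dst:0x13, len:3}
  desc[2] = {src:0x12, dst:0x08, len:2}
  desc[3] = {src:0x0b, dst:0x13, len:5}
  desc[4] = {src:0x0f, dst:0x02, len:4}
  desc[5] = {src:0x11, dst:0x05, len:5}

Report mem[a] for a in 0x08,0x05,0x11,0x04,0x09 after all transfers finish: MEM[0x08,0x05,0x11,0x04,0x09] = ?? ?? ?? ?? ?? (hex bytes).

  after D0: wrote 6B at 0x02 = 93f310e35577
  after D1: wrote 3B at 0x13 = 93f310
  after D2: wrote 2B at 0x08 = 1093
  after D3: wrote 5B at 0x13 = 7c4eb31388
  after D4: wrote 4B at 0x02 = 8893f310
  after D5: wrote 5B at 0x05 = f3107c4eb3
query mem[0x08]=0x4e, mem[0x05]=0xf3, mem[0x11]=0xf3, mem[0x04]=0xf3, mem[0x09]=0xb3

MEM[0x08,0x05,0x11,0x04,0x09] = 4e f3 f3 f3 b3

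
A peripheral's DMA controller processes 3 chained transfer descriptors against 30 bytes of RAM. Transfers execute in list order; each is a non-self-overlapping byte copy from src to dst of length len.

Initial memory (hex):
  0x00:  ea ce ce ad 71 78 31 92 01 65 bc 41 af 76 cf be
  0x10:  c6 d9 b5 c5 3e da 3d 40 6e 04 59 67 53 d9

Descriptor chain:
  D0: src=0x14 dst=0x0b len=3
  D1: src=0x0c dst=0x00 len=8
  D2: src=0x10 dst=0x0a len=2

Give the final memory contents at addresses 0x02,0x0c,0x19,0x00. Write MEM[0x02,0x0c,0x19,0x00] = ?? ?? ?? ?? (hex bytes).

#0 dst[0x0b+3] := {0x3e,0xda,0x3d}
#1 dst[0x00+8] := {0xda,0x3d,0xcf,0xbe,0xc6,0xd9,0xb5,0xc5}
#2 dst[0x0a+2] := {0xc6,0xd9}
query mem[0x02]=0xcf, mem[0x0c]=0xda, mem[0x19]=0x04, mem[0x00]=0xda

MEM[0x02,0x0c,0x19,0x00] = cf da 04 da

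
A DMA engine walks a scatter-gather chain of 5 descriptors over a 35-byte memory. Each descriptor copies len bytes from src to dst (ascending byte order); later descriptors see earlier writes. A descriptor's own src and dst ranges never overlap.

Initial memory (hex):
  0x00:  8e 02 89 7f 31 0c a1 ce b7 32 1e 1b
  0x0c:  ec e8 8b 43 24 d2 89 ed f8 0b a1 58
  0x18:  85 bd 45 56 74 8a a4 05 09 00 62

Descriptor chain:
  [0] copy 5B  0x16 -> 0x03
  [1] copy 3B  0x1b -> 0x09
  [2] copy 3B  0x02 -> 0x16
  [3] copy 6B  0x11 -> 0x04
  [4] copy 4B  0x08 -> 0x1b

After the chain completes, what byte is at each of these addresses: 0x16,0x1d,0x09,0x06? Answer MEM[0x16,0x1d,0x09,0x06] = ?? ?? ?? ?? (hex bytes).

MEM[0x16,0x1d,0x09,0x06] = 89 74 89 ed

#0 dst[0x03+5] := {0xa1,0x58,0x85,0xbd,0x45}
#1 dst[0x09+3] := {0x56,0x74,0x8a}
#2 dst[0x16+3] := {0x89,0xa1,0x58}
#3 dst[0x04+6] := {0xd2,0x89,0xed,0xf8,0x0b,0x89}
#4 dst[0x1b+4] := {0x0b,0x89,0x74,0x8a}
query mem[0x16]=0x89, mem[0x1d]=0x74, mem[0x09]=0x89, mem[0x06]=0xed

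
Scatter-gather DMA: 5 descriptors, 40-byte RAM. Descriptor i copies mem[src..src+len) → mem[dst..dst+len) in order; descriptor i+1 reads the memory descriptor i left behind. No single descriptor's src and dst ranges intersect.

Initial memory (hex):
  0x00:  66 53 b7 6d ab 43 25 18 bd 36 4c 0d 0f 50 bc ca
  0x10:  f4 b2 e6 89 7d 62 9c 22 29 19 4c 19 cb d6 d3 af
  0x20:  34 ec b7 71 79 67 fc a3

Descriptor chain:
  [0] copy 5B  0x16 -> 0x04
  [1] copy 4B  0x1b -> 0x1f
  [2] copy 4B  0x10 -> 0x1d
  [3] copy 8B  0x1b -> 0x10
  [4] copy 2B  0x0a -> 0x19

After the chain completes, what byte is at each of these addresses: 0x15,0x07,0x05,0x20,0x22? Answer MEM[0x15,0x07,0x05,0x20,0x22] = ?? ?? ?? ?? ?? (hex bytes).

  after D0: wrote 5B at 0x04 = 9c2229194c
  after D1: wrote 4B at 0x1f = 19cbd6d3
  after D2: wrote 4B at 0x1d = f4b2e689
  after D3: wrote 8B at 0x10 = 19cbf4b2e689d6d3
  after D4: wrote 2B at 0x19 = 4c0d
query mem[0x15]=0x89, mem[0x07]=0x19, mem[0x05]=0x22, mem[0x20]=0x89, mem[0x22]=0xd3

MEM[0x15,0x07,0x05,0x20,0x22] = 89 19 22 89 d3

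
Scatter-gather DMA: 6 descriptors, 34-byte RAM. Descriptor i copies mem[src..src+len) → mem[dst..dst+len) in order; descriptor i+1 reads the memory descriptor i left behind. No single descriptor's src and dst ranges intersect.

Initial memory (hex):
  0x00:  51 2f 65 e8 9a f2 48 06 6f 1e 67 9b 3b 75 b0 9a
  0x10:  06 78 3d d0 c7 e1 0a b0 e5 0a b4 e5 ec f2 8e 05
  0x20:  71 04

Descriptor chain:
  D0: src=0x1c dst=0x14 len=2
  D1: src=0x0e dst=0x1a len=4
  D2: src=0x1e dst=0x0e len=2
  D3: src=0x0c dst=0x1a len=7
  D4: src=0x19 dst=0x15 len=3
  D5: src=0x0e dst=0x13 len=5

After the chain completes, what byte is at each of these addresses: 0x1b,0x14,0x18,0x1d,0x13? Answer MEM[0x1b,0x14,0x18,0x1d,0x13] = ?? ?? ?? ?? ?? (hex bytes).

MEM[0x1b,0x14,0x18,0x1d,0x13] = 75 05 e5 05 8e

D0: mem[0x14..0x15] <- [ec f2]
D1: mem[0x1a..0x1d] <- [b0 9a 06 78]
D2: mem[0x0e..0x0f] <- [8e 05]
D3: mem[0x1a..0x20] <- [3b 75 8e 05 06 78 3d]
D4: mem[0x15..0x17] <- [0a 3b 75]
D5: mem[0x13..0x17] <- [8e 05 06 78 3d]
query mem[0x1b]=0x75, mem[0x14]=0x05, mem[0x18]=0xe5, mem[0x1d]=0x05, mem[0x13]=0x8e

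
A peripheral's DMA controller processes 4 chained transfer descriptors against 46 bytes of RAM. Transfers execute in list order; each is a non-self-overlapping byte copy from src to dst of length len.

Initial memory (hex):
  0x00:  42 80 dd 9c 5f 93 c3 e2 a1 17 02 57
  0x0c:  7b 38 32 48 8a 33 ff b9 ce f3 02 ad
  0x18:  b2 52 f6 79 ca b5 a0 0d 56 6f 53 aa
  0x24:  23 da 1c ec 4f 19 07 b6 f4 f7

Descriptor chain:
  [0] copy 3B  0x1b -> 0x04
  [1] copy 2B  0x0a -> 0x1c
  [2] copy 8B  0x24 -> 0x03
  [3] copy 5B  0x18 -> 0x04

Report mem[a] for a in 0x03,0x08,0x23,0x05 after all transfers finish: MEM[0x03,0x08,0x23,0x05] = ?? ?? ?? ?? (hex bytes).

MEM[0x03,0x08,0x23,0x05] = 23 02 aa 52

  after D0: wrote 3B at 0x04 = 79cab5
  after D1: wrote 2B at 0x1c = 0257
  after D2: wrote 8B at 0x03 = 23da1cec4f1907b6
  after D3: wrote 5B at 0x04 = b252f67902
query mem[0x03]=0x23, mem[0x08]=0x02, mem[0x23]=0xaa, mem[0x05]=0x52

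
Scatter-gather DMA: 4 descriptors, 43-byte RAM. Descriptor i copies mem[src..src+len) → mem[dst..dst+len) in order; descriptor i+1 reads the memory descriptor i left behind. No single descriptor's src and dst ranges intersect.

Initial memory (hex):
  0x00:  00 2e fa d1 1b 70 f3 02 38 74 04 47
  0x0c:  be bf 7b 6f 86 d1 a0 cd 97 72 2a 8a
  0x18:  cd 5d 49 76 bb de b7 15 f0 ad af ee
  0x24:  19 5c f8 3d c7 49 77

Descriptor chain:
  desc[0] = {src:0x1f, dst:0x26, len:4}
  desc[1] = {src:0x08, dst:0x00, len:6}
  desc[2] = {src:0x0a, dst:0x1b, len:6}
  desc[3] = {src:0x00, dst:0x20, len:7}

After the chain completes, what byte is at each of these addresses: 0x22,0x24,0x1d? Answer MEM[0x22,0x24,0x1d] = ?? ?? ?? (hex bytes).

MEM[0x22,0x24,0x1d] = 04 be be

D0: mem[0x26..0x29] <- [15 f0 ad af]
D1: mem[0x00..0x05] <- [38 74 04 47 be bf]
D2: mem[0x1b..0x20] <- [04 47 be bf 7b 6f]
D3: mem[0x20..0x26] <- [38 74 04 47 be bf f3]
query mem[0x22]=0x04, mem[0x24]=0xbe, mem[0x1d]=0xbe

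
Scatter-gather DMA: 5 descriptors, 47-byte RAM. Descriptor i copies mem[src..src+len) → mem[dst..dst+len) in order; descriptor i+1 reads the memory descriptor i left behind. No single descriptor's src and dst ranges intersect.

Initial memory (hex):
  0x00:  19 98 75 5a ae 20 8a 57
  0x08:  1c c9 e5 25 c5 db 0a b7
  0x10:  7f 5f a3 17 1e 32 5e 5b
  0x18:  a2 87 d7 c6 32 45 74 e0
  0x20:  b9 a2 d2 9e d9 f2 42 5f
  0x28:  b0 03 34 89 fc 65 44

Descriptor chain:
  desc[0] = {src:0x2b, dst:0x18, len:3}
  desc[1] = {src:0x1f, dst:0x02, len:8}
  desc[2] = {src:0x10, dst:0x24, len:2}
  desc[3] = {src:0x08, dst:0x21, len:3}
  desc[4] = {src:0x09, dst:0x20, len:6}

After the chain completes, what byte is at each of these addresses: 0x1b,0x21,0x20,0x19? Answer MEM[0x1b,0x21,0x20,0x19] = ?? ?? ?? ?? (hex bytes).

  after D0: wrote 3B at 0x18 = 89fc65
  after D1: wrote 8B at 0x02 = e0b9a2d29ed9f242
  after D2: wrote 2B at 0x24 = 7f5f
  after D3: wrote 3B at 0x21 = f242e5
  after D4: wrote 6B at 0x20 = 42e525c5db0a
query mem[0x1b]=0xc6, mem[0x21]=0xe5, mem[0x20]=0x42, mem[0x19]=0xfc

MEM[0x1b,0x21,0x20,0x19] = c6 e5 42 fc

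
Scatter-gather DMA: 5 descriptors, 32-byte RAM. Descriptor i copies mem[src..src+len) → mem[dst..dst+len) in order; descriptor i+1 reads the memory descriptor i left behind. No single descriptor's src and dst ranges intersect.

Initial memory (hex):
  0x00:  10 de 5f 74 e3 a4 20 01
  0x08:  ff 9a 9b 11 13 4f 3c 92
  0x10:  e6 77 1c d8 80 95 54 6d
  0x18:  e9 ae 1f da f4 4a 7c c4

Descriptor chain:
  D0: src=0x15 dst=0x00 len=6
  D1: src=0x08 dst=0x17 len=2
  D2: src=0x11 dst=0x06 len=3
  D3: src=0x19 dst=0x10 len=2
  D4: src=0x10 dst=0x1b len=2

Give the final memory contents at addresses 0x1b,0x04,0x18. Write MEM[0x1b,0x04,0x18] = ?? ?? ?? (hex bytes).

D0: mem[0x00..0x05] <- [95 54 6d e9 ae 1f]
D1: mem[0x17..0x18] <- [ff 9a]
D2: mem[0x06..0x08] <- [77 1c d8]
D3: mem[0x10..0x11] <- [ae 1f]
D4: mem[0x1b..0x1c] <- [ae 1f]
query mem[0x1b]=0xae, mem[0x04]=0xae, mem[0x18]=0x9a

MEM[0x1b,0x04,0x18] = ae ae 9a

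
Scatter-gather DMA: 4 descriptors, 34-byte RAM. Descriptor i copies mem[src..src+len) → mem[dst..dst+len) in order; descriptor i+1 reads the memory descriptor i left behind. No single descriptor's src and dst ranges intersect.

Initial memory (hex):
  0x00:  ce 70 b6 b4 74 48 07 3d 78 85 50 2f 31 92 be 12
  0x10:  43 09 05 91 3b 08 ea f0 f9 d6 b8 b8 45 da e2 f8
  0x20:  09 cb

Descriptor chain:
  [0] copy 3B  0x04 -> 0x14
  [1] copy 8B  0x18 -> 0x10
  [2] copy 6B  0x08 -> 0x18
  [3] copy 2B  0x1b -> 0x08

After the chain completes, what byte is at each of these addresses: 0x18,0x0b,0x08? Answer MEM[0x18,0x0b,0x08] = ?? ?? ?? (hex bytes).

MEM[0x18,0x0b,0x08] = 78 2f 2f

#0 dst[0x14+3] := {0x74,0x48,0x07}
#1 dst[0x10+8] := {0xf9,0xd6,0xb8,0xb8,0x45,0xda,0xe2,0xf8}
#2 dst[0x18+6] := {0x78,0x85,0x50,0x2f,0x31,0x92}
#3 dst[0x08+2] := {0x2f,0x31}
query mem[0x18]=0x78, mem[0x0b]=0x2f, mem[0x08]=0x2f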